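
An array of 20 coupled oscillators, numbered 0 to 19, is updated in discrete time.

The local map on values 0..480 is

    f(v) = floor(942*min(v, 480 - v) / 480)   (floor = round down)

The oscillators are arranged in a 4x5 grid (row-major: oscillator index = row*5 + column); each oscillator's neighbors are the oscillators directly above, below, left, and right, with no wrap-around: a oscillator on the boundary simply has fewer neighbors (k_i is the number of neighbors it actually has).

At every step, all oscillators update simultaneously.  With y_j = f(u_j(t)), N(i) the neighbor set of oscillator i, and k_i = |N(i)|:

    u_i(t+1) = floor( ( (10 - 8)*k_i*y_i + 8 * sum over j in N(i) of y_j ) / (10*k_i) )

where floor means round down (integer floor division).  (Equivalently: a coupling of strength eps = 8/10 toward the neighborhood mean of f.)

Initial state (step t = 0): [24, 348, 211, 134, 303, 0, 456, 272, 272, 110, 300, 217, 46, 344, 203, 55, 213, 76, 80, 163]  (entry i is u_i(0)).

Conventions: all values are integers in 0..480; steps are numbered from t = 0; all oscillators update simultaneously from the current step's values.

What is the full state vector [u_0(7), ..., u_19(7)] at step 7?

Answer: [193, 187, 202, 163, 172, 165, 182, 167, 169, 126, 151, 145, 165, 130, 138, 140, 165, 160, 167, 128]

Derivation:
t=0: [24, 348, 211, 134, 303, 0, 456, 272, 272, 110, 300, 217, 46, 344, 203, 55, 213, 76, 80, 163]
t=1: [113, 187, 330, 364, 260, 119, 227, 273, 311, 350, 212, 266, 267, 263, 292, 329, 265, 207, 227, 285]
t=2: [283, 329, 325, 327, 279, 335, 373, 378, 328, 352, 336, 423, 414, 397, 356, 394, 383, 423, 412, 401]
t=3: [309, 298, 273, 325, 299, 290, 220, 228, 242, 299, 206, 184, 142, 193, 200, 222, 142, 142, 140, 181]
t=4: [358, 383, 376, 388, 334, 386, 393, 405, 390, 394, 392, 350, 348, 357, 368, 359, 342, 276, 324, 337]
t=5: [197, 201, 178, 213, 196, 191, 189, 191, 182, 215, 214, 225, 260, 240, 227, 224, 291, 302, 306, 266]
t=6: [384, 373, 386, 374, 412, 388, 390, 376, 408, 400, 418, 406, 413, 409, 438, 403, 401, 374, 398, 398]
t=7: [193, 187, 202, 163, 172, 165, 182, 167, 169, 126, 151, 145, 165, 130, 138, 140, 165, 160, 167, 128]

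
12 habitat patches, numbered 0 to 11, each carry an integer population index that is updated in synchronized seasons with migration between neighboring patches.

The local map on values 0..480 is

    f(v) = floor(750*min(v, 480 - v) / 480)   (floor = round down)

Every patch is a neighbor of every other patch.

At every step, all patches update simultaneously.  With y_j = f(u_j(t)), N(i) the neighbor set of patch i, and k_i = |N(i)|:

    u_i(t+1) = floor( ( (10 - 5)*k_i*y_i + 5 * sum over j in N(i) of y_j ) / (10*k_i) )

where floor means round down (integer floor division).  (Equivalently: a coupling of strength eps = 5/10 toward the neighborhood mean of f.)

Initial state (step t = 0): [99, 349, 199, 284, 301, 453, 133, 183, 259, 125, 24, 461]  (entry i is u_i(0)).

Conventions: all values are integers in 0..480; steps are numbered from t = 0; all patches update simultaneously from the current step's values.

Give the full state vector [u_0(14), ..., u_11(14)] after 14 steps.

Answer: [315, 317, 317, 317, 317, 315, 317, 317, 317, 317, 315, 315]

Derivation:
t=0: [99, 349, 199, 284, 301, 453, 133, 183, 259, 125, 24, 461]
t=1: [178, 201, 249, 247, 235, 127, 202, 238, 265, 197, 125, 121]
t=2: [289, 306, 326, 328, 330, 253, 306, 331, 315, 302, 251, 249]
t=3: [289, 277, 263, 261, 260, 314, 277, 259, 270, 280, 316, 317]
t=4: [304, 312, 322, 324, 324, 286, 312, 325, 317, 310, 285, 284]
t=5: [270, 264, 257, 256, 256, 283, 264, 255, 261, 266, 283, 284]
t=6: [330, 334, 339, 340, 340, 321, 334, 341, 337, 333, 321, 320]
t=7: [231, 229, 225, 224, 224, 238, 229, 224, 226, 229, 238, 239]
t=8: [359, 357, 355, 354, 354, 364, 357, 354, 355, 357, 364, 365]
t=9: [189, 191, 192, 192, 192, 186, 191, 192, 192, 191, 186, 185]
t=10: [295, 297, 298, 298, 298, 293, 297, 298, 298, 297, 293, 293]
t=11: [287, 285, 285, 285, 285, 289, 285, 285, 285, 285, 289, 289]
t=12: [301, 303, 303, 303, 303, 300, 303, 303, 303, 303, 300, 300]
t=13: [278, 276, 276, 276, 276, 279, 276, 276, 276, 276, 279, 279]
t=14: [315, 317, 317, 317, 317, 315, 317, 317, 317, 317, 315, 315]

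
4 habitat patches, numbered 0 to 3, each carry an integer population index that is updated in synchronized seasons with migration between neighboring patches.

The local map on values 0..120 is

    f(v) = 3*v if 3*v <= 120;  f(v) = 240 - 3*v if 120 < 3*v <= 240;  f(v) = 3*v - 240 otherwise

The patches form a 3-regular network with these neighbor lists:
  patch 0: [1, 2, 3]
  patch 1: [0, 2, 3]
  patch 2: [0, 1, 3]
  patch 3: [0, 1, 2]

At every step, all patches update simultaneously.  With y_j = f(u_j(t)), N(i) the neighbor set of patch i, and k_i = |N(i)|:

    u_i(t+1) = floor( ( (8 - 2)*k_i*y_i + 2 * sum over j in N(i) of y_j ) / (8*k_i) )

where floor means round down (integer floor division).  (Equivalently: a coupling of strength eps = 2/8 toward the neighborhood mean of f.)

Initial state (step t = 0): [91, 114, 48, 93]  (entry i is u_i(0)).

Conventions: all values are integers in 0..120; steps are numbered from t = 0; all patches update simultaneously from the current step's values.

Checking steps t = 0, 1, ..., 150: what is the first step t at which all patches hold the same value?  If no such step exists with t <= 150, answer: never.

Answer: never
Key observation: The state at step 29 reappears at step 33 — the system is in a cycle of period 4 from step 29 on.  No step 0..33 is synchronized, and the cycle repeats forever, so no step up to 150 (or ever) has all patches equal.

Derivation:
t=0: [91, 114, 48, 93]  (not all equal)
t=1: [44, 90, 86, 48]  (not all equal)
t=2: [93, 41, 33, 85]  (not all equal)
t=3: [48, 100, 88, 32]  (not all equal)
t=4: [87, 63, 39, 87]  (not all equal)
t=5: [31, 51, 95, 31]  (not all equal)
t=6: [88, 84, 56, 88]  (not all equal)
t=7: [27, 19, 59, 27]  (not all equal)
t=8: [77, 61, 65, 77]  (not all equal)
t=9: [16, 48, 40, 16]  (not all equal)
t=10: [58, 90, 106, 58]  (not all equal)
t=11: [64, 40, 72, 64]  (not all equal)
t=12: [52, 100, 36, 52]  (not all equal)
t=13: [84, 68, 100, 84]  (not all equal)
t=14: [18, 34, 50, 18]  (not all equal)
t=15: [61, 93, 85, 61]  (not all equal)
t=16: [52, 40, 24, 52]  (not all equal)
t=17: [86, 110, 78, 86]  (not all equal)
t=18: [23, 71, 15, 23]  (not all equal)
t=19: [63, 35, 47, 63]  (not all equal)
t=20: [59, 95, 91, 59]  (not all equal)
t=21: [59, 47, 39, 59]  (not all equal)
t=22: [70, 94, 106, 70]  (not all equal)
t=23: [35, 43, 67, 35]  (not all equal)
t=24: [100, 104, 56, 100]  (not all equal)
t=25: [62, 70, 70, 62]  (not all equal)
t=26: [50, 34, 34, 50]  (not all equal)
t=27: [92, 100, 100, 92]  (not all equal)
t=28: [40, 56, 56, 40]  (not all equal)
t=29: [112, 80, 80, 112]  (not all equal)
t=30: [80, 16, 16, 80]  (not all equal)
t=31: [8, 40, 40, 8]  (not all equal)
t=32: [40, 104, 104, 40]  (not all equal)
t=33: [112, 80, 80, 112]  (not all equal)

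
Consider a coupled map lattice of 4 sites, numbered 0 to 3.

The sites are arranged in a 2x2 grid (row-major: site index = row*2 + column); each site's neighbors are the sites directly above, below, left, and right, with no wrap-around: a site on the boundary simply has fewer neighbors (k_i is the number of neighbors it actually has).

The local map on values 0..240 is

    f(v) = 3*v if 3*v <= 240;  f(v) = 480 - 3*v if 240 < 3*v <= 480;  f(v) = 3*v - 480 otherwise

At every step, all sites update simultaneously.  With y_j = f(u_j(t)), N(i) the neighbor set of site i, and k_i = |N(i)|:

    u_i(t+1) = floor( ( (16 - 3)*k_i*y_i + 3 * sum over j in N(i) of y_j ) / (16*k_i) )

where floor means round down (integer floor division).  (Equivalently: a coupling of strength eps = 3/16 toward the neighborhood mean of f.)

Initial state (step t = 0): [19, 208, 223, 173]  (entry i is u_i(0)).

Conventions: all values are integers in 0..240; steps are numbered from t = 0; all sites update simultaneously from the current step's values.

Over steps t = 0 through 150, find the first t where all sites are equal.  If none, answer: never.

Answer: 17
Key observation: Synchronization is absorbing here: once all sites are equal they stay equal, and step 17 is the first all-equal step.

Derivation:
t=0: [19, 208, 223, 173]  (not all equal)
t=1: [77, 126, 162, 62]  (not all equal)
t=2: [197, 121, 43, 161]  (not all equal)
t=3: [113, 105, 115, 25]  (not all equal)
t=4: [142, 154, 129, 89]  (not all equal)
t=5: [54, 39, 100, 183]  (not all equal)
t=6: [159, 116, 167, 83]  (not all equal)
t=7: [16, 129, 39, 202]  (not all equal)
t=8: [58, 91, 111, 122]  (not all equal)
t=9: [174, 195, 146, 125]  (not all equal)
t=10: [47, 99, 47, 99]  (not all equal)
t=11: [144, 179, 144, 179]  (not all equal)
t=12: [48, 56, 48, 56]  (not all equal)
t=13: [146, 165, 146, 165]  (not all equal)
t=14: [39, 17, 39, 17]  (not all equal)
t=15: [110, 57, 110, 57]  (not all equal)
t=16: [151, 169, 151, 169]  (not all equal)
t=17: [27, 27, 27, 27]  (all equal)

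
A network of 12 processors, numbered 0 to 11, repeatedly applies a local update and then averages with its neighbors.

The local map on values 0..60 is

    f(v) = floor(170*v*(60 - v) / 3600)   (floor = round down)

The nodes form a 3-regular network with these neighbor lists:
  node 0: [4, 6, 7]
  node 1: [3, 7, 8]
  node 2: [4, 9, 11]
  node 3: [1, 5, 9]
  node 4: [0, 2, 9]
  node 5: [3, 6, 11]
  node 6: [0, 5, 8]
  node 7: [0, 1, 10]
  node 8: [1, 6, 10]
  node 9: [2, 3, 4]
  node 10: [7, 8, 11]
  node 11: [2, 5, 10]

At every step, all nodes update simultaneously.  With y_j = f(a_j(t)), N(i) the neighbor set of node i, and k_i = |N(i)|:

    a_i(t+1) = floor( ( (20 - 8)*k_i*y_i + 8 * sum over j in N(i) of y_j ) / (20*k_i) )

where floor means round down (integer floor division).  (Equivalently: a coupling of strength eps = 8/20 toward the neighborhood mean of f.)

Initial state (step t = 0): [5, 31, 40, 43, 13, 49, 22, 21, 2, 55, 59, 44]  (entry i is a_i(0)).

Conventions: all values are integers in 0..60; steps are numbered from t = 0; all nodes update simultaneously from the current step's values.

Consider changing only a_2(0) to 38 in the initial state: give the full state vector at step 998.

Answer: [39, 39, 39, 39, 39, 39, 39, 39, 39, 39, 39, 39]
Key observation: The state at step 8, [39, 39, 39, 39, 39, 39, 39, 39, 39, 39, 39, 39], reappears at step 10: the system is in a cycle of period 2 from step 8 on.  Therefore the state at step 998 equals the state at step 8 + ((998 - 8) mod 2) = 8, which is [39, 39, 39, 39, 39, 39, 39, 39, 39, 39, 39, 39].

Derivation:
t=0: [5, 31, 38, 43, 13, 49, 22, 21, 2, 55, 59, 44]
t=1: [21, 35, 33, 30, 25, 29, 29, 30, 14, 20, 11, 28]
t=2: [39, 39, 41, 41, 40, 42, 39, 39, 32, 38, 30, 39]
t=3: [37, 38, 36, 36, 37, 35, 38, 38, 40, 37, 40, 37]
t=4: [39, 38, 40, 40, 40, 40, 39, 38, 37, 40, 37, 39]
t=5: [38, 38, 37, 37, 37, 37, 38, 39, 39, 37, 39, 38]
t=6: [39, 38, 39, 39, 39, 39, 39, 38, 38, 40, 38, 39]
t=7: [38, 38, 37, 38, 37, 38, 38, 38, 38, 37, 38, 38]
t=8: [39, 39, 39, 39, 39, 39, 39, 39, 39, 39, 39, 39]
t=9: [38, 38, 38, 38, 38, 38, 38, 38, 38, 38, 38, 38]
t=10: [39, 39, 39, 39, 39, 39, 39, 39, 39, 39, 39, 39]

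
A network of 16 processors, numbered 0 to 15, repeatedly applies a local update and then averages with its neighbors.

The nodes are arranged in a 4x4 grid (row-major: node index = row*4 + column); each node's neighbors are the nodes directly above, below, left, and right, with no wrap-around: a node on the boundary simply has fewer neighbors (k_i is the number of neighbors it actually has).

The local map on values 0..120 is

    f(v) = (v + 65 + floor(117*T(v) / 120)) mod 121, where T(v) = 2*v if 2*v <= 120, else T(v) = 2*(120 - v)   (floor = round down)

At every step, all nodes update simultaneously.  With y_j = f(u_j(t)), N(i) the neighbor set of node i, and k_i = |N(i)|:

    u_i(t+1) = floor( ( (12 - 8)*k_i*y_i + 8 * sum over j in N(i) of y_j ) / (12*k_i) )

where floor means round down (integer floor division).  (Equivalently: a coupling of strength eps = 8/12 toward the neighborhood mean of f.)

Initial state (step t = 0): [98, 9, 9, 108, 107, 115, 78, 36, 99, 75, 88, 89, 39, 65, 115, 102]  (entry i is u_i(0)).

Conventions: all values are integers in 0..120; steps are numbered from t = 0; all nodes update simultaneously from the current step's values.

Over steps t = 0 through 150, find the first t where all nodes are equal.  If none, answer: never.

Answer: never
Key observation: The state at step 10 reappears at step 12 — the system is in a cycle of period 2 from step 10 on.  No step 0..12 is synchronized, and the cycle repeats forever, so no step up to 150 (or ever) has all nodes equal.

Derivation:
t=0: [98, 9, 9, 108, 107, 115, 78, 36, 99, 75, 88, 89, 39, 65, 115, 102]  (not all equal)
t=1: [83, 84, 90, 72, 77, 85, 84, 76, 81, 95, 93, 81, 86, 90, 87, 80]  (not all equal)
t=2: [100, 96, 98, 102, 100, 96, 96, 103, 97, 92, 93, 99, 96, 92, 94, 99]  (not all equal)
t=3: [84, 84, 84, 81, 84, 86, 85, 82, 85, 88, 87, 83, 87, 88, 87, 84]  (not all equal)
t=4: [98, 97, 98, 99, 97, 96, 97, 99, 96, 95, 95, 98, 95, 94, 95, 97]  (not all equal)
t=5: [84, 84, 84, 83, 85, 85, 85, 83, 86, 86, 86, 84, 87, 87, 86, 85]  (not all equal)
t=6: [97, 97, 98, 98, 97, 97, 97, 98, 96, 96, 96, 97, 95, 95, 96, 97]  (not all equal)
t=7: [85, 84, 84, 84, 85, 85, 84, 84, 86, 86, 85, 85, 86, 86, 86, 85]  (not all equal)
t=8: [97, 97, 98, 98, 96, 97, 97, 97, 96, 96, 96, 97, 96, 96, 96, 96]  (not all equal)
t=9: [85, 84, 84, 84, 85, 85, 85, 84, 86, 85, 85, 85, 86, 86, 86, 85]  (not all equal)
t=10: [97, 97, 97, 98, 96, 97, 97, 97, 96, 96, 96, 97, 96, 96, 96, 96]  (not all equal)
t=11: [85, 85, 84, 84, 85, 85, 85, 84, 86, 85, 85, 85, 86, 86, 86, 85]  (not all equal)
t=12: [97, 97, 97, 98, 96, 97, 97, 97, 96, 96, 96, 97, 96, 96, 96, 96]  (not all equal)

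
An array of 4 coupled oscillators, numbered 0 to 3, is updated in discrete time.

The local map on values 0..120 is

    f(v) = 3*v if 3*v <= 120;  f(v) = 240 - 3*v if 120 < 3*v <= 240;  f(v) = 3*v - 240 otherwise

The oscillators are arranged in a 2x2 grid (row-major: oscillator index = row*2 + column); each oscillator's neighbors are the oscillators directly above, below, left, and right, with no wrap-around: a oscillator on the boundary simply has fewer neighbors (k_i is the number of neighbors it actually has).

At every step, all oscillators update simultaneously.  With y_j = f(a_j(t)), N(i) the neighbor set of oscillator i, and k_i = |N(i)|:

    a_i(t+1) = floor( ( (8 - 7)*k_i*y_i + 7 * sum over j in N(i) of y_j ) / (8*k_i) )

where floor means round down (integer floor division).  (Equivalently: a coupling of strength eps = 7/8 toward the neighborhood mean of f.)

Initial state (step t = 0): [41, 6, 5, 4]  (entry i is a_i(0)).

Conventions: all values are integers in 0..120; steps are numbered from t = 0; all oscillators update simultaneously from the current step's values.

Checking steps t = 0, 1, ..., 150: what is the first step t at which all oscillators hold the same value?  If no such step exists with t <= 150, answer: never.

Simulating step by step:
t=0: [41, 6, 5, 4]  (not all equal)
t=1: [29, 58, 58, 15]  (not all equal)
t=2: [68, 66, 66, 63]  (not all equal)
t=3: [41, 43, 43, 43]  (not all equal)
t=4: [111, 113, 113, 111]  (not all equal)
t=5: [98, 93, 93, 98]  (not all equal)
t=6: [40, 52, 52, 40]  (not all equal)
t=7: [88, 115, 115, 88]  (not all equal)
t=8: [94, 34, 34, 94]  (not all equal)
t=9: [94, 49, 49, 94]  (not all equal)
t=10: [86, 48, 48, 86]  (not all equal)
t=11: [86, 27, 27, 86]  (not all equal)
t=12: [73, 25, 25, 73]  (not all equal)
t=13: [68, 27, 27, 68]  (not all equal)
t=14: [75, 41, 41, 75]  (not all equal)
t=15: [104, 27, 27, 104]  (not all equal)
t=16: [79, 73, 73, 79]  (not all equal)
t=17: [18, 5, 5, 18]  (not all equal)
t=18: [19, 49, 49, 19]  (not all equal)
t=19: [88, 61, 61, 88]  (not all equal)
t=20: [52, 28, 28, 52]  (not all equal)
t=21: [84, 84, 84, 84]  (all equal)

Answer: 21
Key observation: Synchronization is absorbing here: once all oscillators are equal they stay equal, and step 21 is the first all-equal step.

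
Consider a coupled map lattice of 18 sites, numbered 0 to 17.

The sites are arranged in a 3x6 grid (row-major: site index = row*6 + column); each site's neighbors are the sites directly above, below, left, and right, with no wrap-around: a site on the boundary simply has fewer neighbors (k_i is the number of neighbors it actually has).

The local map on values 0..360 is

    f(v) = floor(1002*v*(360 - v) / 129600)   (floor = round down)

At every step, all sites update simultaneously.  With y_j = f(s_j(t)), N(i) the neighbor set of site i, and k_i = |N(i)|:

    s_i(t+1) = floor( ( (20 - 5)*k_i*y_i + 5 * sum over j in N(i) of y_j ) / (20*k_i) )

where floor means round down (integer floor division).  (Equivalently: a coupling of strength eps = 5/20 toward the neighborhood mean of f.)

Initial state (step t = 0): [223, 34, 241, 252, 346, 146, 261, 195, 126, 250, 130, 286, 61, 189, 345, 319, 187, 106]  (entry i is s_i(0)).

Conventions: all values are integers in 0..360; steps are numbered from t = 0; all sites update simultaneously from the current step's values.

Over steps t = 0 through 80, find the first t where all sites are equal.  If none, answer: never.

Simulating step by step:
t=0: [223, 34, 241, 252, 346, 146, 261, 195, 126, 250, 130, 286, 61, 189, 345, 319, 187, 106]  (not all equal)
t=1: [212, 122, 209, 196, 84, 205, 201, 233, 215, 207, 214, 178, 161, 222, 78, 117, 232, 207]  (not all equal)
t=2: [240, 227, 241, 241, 195, 237, 245, 230, 236, 242, 237, 248, 245, 230, 185, 217, 230, 242]  (not all equal)
t=3: [222, 230, 222, 223, 241, 226, 218, 229, 227, 221, 225, 216, 218, 231, 245, 237, 230, 220]  (not all equal)
t=4: [235, 231, 235, 234, 224, 233, 238, 231, 232, 235, 233, 238, 237, 229, 220, 225, 231, 237]  (not all equal)
t=5: [227, 229, 227, 227, 233, 228, 224, 229, 229, 227, 228, 224, 225, 231, 236, 233, 229, 225]  (not all equal)
t=6: [233, 231, 232, 232, 229, 231, 234, 231, 230, 232, 231, 234, 233, 230, 226, 228, 231, 233]  (not all equal)
t=7: [228, 229, 229, 229, 230, 229, 227, 229, 230, 229, 229, 227, 228, 230, 233, 231, 230, 228]  (not all equal)
t=8: [232, 231, 231, 231, 231, 231, 232, 231, 230, 230, 231, 232, 232, 230, 228, 230, 231, 232]  (not all equal)
t=9: [229, 229, 230, 230, 230, 229, 229, 230, 230, 230, 230, 229, 229, 230, 231, 231, 230, 229]  (not all equal)
t=10: [231, 231, 231, 231, 231, 231, 231, 231, 230, 230, 231, 231, 231, 230, 230, 230, 230, 231]  (not all equal)
t=11: [230, 230, 230, 230, 230, 230, 230, 230, 230, 230, 230, 230, 230, 230, 231, 231, 230, 230]  (not all equal)
t=12: [231, 231, 231, 231, 231, 231, 231, 231, 230, 230, 231, 231, 231, 230, 230, 230, 230, 231]  (not all equal)

Answer: never
Key observation: The state at step 10 reappears at step 12 — the system is in a cycle of period 2 from step 10 on.  No step 0..12 is synchronized, and the cycle repeats forever, so no step up to 80 (or ever) has all sites equal.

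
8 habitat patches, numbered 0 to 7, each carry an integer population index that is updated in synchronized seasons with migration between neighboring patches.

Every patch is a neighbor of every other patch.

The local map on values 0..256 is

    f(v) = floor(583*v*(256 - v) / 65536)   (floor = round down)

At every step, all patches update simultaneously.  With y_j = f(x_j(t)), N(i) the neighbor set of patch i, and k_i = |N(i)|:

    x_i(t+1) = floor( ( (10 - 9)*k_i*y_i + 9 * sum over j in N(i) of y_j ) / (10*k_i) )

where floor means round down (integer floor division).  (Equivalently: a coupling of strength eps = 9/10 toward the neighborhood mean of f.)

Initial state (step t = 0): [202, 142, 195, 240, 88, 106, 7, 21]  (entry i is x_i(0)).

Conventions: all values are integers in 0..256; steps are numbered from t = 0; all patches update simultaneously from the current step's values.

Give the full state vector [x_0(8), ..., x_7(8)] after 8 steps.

Answer: [143, 143, 143, 143, 143, 143, 143, 143]

Derivation:
t=0: [202, 142, 195, 240, 88, 106, 7, 21]
t=1: [88, 87, 88, 90, 87, 87, 90, 90]
t=2: [131, 131, 131, 130, 131, 131, 130, 130]
t=3: [145, 145, 145, 145, 145, 145, 145, 145]
t=4: [143, 143, 143, 143, 143, 143, 143, 143]
t=5: [143, 143, 143, 143, 143, 143, 143, 143]
t=6: [143, 143, 143, 143, 143, 143, 143, 143]
t=7: [143, 143, 143, 143, 143, 143, 143, 143]
t=8: [143, 143, 143, 143, 143, 143, 143, 143]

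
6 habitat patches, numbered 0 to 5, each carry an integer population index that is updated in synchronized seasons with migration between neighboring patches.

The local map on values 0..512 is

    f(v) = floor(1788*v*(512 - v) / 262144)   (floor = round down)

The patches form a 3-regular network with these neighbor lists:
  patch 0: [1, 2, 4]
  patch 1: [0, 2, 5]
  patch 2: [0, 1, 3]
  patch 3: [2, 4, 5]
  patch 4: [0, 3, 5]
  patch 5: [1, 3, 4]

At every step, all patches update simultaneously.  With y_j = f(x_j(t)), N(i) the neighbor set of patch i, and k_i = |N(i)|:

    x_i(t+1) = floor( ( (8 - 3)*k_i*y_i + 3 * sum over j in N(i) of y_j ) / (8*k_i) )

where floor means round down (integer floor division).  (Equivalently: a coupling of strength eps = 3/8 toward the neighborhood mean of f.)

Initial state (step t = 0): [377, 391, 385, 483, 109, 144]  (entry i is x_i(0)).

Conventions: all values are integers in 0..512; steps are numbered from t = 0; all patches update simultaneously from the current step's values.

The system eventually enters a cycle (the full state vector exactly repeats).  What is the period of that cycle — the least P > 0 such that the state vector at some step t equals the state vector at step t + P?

Simulating step by step:
t=0: [377, 391, 385, 483, 109, 144]
t=1: [336, 331, 303, 183, 287, 315]
t=2: [411, 412, 422, 418, 429, 421]
t=3: [274, 276, 265, 262, 252, 261]
t=4: [444, 444, 445, 446, 445, 445]
t=5: [204, 204, 203, 201, 202, 202]
t=6: [427, 427, 427, 426, 427, 427]
t=7: [247, 247, 247, 248, 247, 247]
t=8: [446, 446, 446, 446, 446, 446]
t=9: [200, 200, 200, 200, 200, 200]
t=10: [425, 425, 425, 425, 425, 425]
t=11: [252, 252, 252, 252, 252, 252]
t=12: [446, 446, 446, 446, 446, 446]

Answer: 4
Key observation: The state at step 8, [446, 446, 446, 446, 446, 446], reappears at step 12 — and no state repeats earlier — so the cycle the system enters has period 4.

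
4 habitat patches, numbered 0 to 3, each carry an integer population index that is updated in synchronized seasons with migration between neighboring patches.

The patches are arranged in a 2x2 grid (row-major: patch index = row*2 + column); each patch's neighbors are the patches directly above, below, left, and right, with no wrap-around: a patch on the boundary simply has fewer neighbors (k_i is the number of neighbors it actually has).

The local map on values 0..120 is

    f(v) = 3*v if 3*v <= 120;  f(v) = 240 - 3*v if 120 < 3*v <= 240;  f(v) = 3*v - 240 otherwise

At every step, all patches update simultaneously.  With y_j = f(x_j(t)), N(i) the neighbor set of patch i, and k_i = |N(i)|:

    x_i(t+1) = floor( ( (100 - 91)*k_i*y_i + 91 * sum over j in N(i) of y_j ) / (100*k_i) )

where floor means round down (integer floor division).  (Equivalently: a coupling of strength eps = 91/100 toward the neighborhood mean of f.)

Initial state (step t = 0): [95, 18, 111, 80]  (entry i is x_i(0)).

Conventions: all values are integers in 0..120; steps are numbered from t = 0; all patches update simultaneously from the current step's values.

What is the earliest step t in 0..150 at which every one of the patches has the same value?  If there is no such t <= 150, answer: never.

Simulating step by step:
t=0: [95, 18, 111, 80]  (not all equal)
t=1: [70, 25, 28, 66]  (not all equal)
t=2: [75, 39, 40, 76]  (not all equal)
t=3: [109, 22, 23, 108]  (not all equal)
t=4: [69, 83, 84, 68]  (not all equal)
t=5: [12, 32, 32, 12]  (not all equal)
t=6: [90, 41, 41, 90]  (not all equal)
t=7: [109, 37, 37, 109]  (not all equal)
t=8: [108, 89, 89, 108]  (not all equal)
t=9: [32, 78, 78, 32]  (not all equal)
t=10: [14, 87, 87, 14]  (not all equal)
t=11: [22, 40, 40, 22]  (not all equal)
t=12: [115, 70, 70, 115]  (not all equal)
t=13: [36, 98, 98, 36]  (not all equal)
t=14: [58, 103, 103, 58]  (not all equal)
t=15: [68, 66, 66, 68]  (not all equal)
t=16: [41, 36, 36, 41]  (not all equal)
t=17: [108, 116, 116, 108]  (not all equal)
t=18: [105, 86, 86, 105]  (not all equal)
t=19: [23, 69, 69, 23]  (not all equal)
t=20: [36, 65, 65, 36]  (not all equal)
t=21: [50, 102, 102, 50]  (not all equal)
t=22: [68, 87, 87, 68]  (not all equal)
t=23: [22, 34, 34, 22]  (not all equal)
t=24: [98, 69, 69, 98]  (not all equal)
t=25: [34, 52, 52, 34]  (not all equal)
t=26: [85, 100, 100, 85]  (not all equal)
t=27: [55, 19, 19, 55]  (not all equal)
t=28: [58, 73, 73, 58]  (not all equal)
t=29: [25, 61, 61, 25]  (not all equal)
t=30: [58, 73, 73, 58]  (not all equal)

Answer: never
Key observation: The state at step 28 reappears at step 30 — the system is in a cycle of period 2 from step 28 on.  No step 0..30 is synchronized, and the cycle repeats forever, so no step up to 150 (or ever) has all patches equal.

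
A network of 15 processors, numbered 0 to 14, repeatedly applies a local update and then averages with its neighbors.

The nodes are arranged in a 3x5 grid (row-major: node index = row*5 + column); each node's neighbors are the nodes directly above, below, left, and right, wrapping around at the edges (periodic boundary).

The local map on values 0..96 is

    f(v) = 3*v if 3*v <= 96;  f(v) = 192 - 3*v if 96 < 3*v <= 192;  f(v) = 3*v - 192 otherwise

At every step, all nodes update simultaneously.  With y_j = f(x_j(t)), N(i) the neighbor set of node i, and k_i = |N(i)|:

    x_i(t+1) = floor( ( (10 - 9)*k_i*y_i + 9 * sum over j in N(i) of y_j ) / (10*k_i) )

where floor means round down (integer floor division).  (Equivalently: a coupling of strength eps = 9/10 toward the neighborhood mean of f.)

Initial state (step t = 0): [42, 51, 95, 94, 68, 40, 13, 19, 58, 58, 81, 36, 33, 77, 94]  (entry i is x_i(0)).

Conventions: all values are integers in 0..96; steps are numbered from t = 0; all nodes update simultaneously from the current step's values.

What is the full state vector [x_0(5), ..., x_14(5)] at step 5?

Answer: [69, 49, 48, 61, 63, 63, 45, 46, 54, 62, 59, 61, 50, 58, 78]

Derivation:
t=0: [42, 51, 95, 94, 68, 40, 13, 19, 58, 58, 81, 36, 33, 77, 94]
t=1: [45, 67, 72, 45, 60, 46, 60, 60, 47, 45, 75, 58, 70, 69, 36]
t=2: [30, 25, 24, 28, 58, 41, 22, 24, 36, 50, 51, 18, 17, 48, 34]
t=3: [54, 70, 70, 58, 70, 60, 67, 68, 63, 62, 72, 57, 60, 74, 42]
t=4: [19, 19, 15, 17, 28, 16, 15, 10, 15, 22, 31, 16, 19, 25, 24]
t=5: [69, 49, 48, 61, 63, 63, 45, 46, 54, 62, 59, 61, 50, 58, 78]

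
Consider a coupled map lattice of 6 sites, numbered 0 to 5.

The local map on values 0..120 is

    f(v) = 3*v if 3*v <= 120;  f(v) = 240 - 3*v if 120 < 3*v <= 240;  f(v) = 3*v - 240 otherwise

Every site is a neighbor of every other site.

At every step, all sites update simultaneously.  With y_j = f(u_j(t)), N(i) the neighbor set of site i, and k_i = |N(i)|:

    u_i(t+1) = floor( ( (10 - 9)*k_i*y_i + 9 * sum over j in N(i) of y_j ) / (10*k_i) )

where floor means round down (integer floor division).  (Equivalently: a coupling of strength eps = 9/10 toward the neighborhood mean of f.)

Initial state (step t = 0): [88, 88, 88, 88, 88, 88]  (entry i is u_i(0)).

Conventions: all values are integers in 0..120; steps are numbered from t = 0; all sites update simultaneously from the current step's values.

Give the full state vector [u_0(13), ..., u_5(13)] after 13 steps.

Answer: [24, 24, 24, 24, 24, 24]

Derivation:
t=0: [88, 88, 88, 88, 88, 88]
t=1: [24, 24, 24, 24, 24, 24]
t=2: [72, 72, 72, 72, 72, 72]
t=3: [24, 24, 24, 24, 24, 24]
t=4: [72, 72, 72, 72, 72, 72]
t=5: [24, 24, 24, 24, 24, 24]
t=6: [72, 72, 72, 72, 72, 72]
t=7: [24, 24, 24, 24, 24, 24]
t=8: [72, 72, 72, 72, 72, 72]
t=9: [24, 24, 24, 24, 24, 24]
t=10: [72, 72, 72, 72, 72, 72]
t=11: [24, 24, 24, 24, 24, 24]
t=12: [72, 72, 72, 72, 72, 72]
t=13: [24, 24, 24, 24, 24, 24]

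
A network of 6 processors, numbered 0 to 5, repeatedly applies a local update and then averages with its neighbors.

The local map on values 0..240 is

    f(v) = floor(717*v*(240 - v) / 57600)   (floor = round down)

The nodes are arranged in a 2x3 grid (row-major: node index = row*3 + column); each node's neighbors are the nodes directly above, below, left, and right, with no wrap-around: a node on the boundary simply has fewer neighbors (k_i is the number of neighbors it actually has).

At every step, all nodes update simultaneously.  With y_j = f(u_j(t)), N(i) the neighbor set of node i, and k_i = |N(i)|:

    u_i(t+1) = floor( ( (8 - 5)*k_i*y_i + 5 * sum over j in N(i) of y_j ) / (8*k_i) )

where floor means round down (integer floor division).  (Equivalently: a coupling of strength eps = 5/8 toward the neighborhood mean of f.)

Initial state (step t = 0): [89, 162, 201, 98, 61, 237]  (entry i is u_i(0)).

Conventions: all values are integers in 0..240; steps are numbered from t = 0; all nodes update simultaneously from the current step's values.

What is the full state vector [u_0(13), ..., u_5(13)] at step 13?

Answer: [155, 155, 155, 155, 155, 155]

Derivation:
t=0: [89, 162, 201, 98, 61, 237]
t=1: [165, 142, 87, 159, 121, 75]
t=2: [161, 168, 164, 164, 168, 165]
t=3: [154, 152, 153, 154, 151, 153]
t=4: [164, 165, 165, 164, 165, 165]
t=5: [154, 154, 154, 154, 154, 154]
t=6: [164, 164, 164, 164, 164, 164]
t=7: [155, 155, 155, 155, 155, 155]
t=8: [164, 164, 164, 164, 164, 164]
t=9: [155, 155, 155, 155, 155, 155]
t=10: [164, 164, 164, 164, 164, 164]
t=11: [155, 155, 155, 155, 155, 155]
t=12: [164, 164, 164, 164, 164, 164]
t=13: [155, 155, 155, 155, 155, 155]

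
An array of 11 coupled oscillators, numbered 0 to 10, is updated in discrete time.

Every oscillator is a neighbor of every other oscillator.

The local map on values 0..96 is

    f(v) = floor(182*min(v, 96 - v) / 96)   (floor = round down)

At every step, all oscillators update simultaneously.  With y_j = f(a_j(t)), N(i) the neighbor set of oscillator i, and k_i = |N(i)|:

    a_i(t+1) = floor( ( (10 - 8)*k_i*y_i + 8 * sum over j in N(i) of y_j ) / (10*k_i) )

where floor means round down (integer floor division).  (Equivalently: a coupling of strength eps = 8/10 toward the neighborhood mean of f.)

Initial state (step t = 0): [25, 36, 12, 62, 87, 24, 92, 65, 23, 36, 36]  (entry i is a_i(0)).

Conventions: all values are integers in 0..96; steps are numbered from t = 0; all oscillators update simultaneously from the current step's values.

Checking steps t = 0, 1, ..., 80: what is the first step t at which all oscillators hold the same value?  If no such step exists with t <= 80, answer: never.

Answer: never
Key observation: The state at step 7 reappears at step 13 — the system is in a cycle of period 6 from step 7 on.  No step 0..13 is synchronized, and the cycle repeats forever, so no step up to 80 (or ever) has all oscillators equal.

Derivation:
t=0: [25, 36, 12, 62, 87, 24, 92, 65, 23, 36, 36]  (not all equal)
t=1: [46, 48, 43, 48, 42, 45, 41, 47, 45, 48, 48]  (not all equal)
t=2: [86, 86, 85, 86, 85, 85, 85, 86, 85, 86, 86]  (not all equal)
t=3: [18, 18, 19, 18, 19, 19, 19, 18, 19, 18, 18]  (not all equal)
t=4: [34, 34, 35, 34, 35, 35, 35, 34, 35, 34, 34]  (not all equal)
t=5: [64, 64, 65, 64, 65, 65, 65, 64, 65, 64, 64]  (not all equal)
t=6: [59, 59, 58, 59, 58, 58, 58, 59, 58, 59, 59]  (not all equal)
t=7: [70, 70, 71, 70, 71, 71, 71, 70, 71, 70, 70]  (not all equal)
t=8: [48, 48, 47, 48, 47, 47, 47, 48, 47, 48, 48]  (not all equal)
t=9: [90, 90, 89, 90, 89, 89, 89, 90, 89, 90, 90]  (not all equal)
t=10: [11, 11, 12, 11, 12, 12, 12, 11, 12, 11, 11]  (not all equal)
t=11: [20, 20, 21, 20, 21, 21, 21, 20, 21, 20, 20]  (not all equal)
t=12: [37, 37, 38, 37, 38, 38, 38, 37, 38, 37, 37]  (not all equal)
t=13: [70, 70, 71, 70, 71, 71, 71, 70, 71, 70, 70]  (not all equal)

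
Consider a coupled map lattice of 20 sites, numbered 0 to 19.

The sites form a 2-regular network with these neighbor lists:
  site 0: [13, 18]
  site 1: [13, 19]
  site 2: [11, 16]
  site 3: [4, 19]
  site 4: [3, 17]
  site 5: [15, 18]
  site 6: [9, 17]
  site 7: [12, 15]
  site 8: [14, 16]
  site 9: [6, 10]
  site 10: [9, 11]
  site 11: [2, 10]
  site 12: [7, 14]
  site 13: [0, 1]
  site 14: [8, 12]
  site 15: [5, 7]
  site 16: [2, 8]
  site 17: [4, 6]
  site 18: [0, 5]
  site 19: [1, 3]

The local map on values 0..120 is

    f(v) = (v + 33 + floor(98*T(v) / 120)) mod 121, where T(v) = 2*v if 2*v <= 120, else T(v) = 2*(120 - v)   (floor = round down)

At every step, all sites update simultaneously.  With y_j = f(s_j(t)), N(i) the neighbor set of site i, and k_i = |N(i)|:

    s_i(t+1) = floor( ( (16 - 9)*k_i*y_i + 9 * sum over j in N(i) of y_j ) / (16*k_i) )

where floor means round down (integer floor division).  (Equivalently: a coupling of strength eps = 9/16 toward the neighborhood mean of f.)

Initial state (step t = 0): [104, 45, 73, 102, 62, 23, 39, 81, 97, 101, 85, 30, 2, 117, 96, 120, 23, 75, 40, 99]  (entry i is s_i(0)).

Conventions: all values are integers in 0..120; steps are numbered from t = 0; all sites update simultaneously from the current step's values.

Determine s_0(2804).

Answer: s_0(2804) = 66
Key observation: The state at step 24, [66, 66, 66, 66, 66, 66, 66, 66, 66, 66, 66, 66, 66, 66, 66, 66, 66, 66, 66, 66], reappears at step 25: the system is in a cycle of period 1 from step 24 on.  Therefore the state at step 2804 equals the state at step 24 + ((2804 - 24) mod 1) = 24, which is [66, 66, 66, 66, 66, 66, 66, 66, 66, 66, 66, 66, 66, 66, 66, 66, 66, 66, 66, 66].

Derivation:
t=0: [104, 45, 73, 102, 62, 23, 39, 81, 97, 101, 85, 30, 2, 117, 96, 120, 23, 75, 40, 99]
t=1: [32, 35, 84, 50, 58, 54, 35, 44, 59, 38, 67, 81, 45, 34, 44, 55, 70, 49, 45, 40]
t=2: [59, 6, 57, 41, 51, 47, 16, 36, 54, 24, 47, 57, 28, 34, 39, 47, 61, 37, 61, 20]
t=3: [49, 45, 63, 45, 28, 44, 62, 42, 46, 72, 59, 54, 52, 32, 51, 26, 62, 37, 58, 56]
t=4: [68, 62, 64, 59, 57, 58, 49, 51, 46, 65, 61, 61, 40, 71, 42, 57, 58, 52, 47, 42]
t=5: [55, 53, 66, 52, 59, 55, 50, 42, 38, 59, 68, 68, 26, 64, 23, 58, 56, 49, 51, 47]
t=6: [56, 51, 63, 49, 54, 55, 49, 56, 48, 59, 64, 64, 76, 59, 72, 49, 47, 48, 51, 43]
t=7: [57, 46, 58, 40, 45, 48, 47, 53, 43, 59, 67, 67, 59, 58, 54, 50, 45, 43, 52, 35]
t=8: [58, 33, 54, 17, 24, 42, 41, 53, 34, 57, 65, 64, 58, 54, 49, 43, 38, 29, 49, 15]
t=9: [54, 87, 45, 80, 94, 28, 56, 47, 15, 51, 65, 63, 53, 75, 36, 31, 20, 80, 42, 86]
t=10: [46, 54, 56, 53, 53, 84, 54, 61, 57, 55, 60, 56, 33, 56, 37, 89, 65, 55, 54, 53]
t=11: [46, 54, 60, 51, 52, 53, 55, 78, 48, 59, 62, 62, 74, 50, 54, 56, 62, 54, 48, 51]
t=12: [37, 48, 68, 46, 49, 49, 58, 59, 50, 64, 67, 68, 58, 43, 51, 56, 60, 52, 40, 48]
t=13: [15, 34, 65, 36, 40, 39, 60, 63, 51, 65, 65, 64, 59, 24, 50, 56, 60, 50, 21, 36]
t=14: [83, 29, 67, 9, 21, 47, 61, 65, 51, 67, 66, 66, 60, 62, 50, 48, 62, 43, 62, 4]
t=15: [62, 78, 66, 61, 61, 45, 55, 59, 51, 66, 65, 65, 61, 75, 51, 45, 60, 55, 55, 65]
t=16: [62, 60, 67, 68, 65, 37, 58, 57, 52, 63, 66, 66, 61, 61, 52, 40, 62, 59, 52, 64]
t=17: [62, 68, 66, 65, 65, 22, 65, 51, 53, 66, 66, 65, 61, 69, 53, 27, 61, 65, 42, 67]
t=18: [53, 64, 66, 65, 66, 74, 66, 68, 56, 66, 66, 66, 57, 65, 56, 83, 63, 66, 54, 65]
t=19: [56, 66, 66, 66, 66, 57, 66, 60, 61, 66, 66, 66, 61, 62, 59, 59, 64, 66, 55, 66]
t=20: [60, 66, 66, 66, 66, 61, 66, 68, 67, 66, 66, 66, 68, 64, 68, 66, 67, 66, 58, 66]
t=21: [67, 66, 65, 66, 66, 66, 66, 64, 64, 66, 66, 66, 64, 67, 64, 66, 65, 66, 67, 66]
t=22: [65, 65, 66, 66, 66, 65, 66, 66, 66, 66, 66, 66, 67, 65, 67, 66, 66, 66, 65, 66]
t=23: [66, 66, 66, 66, 66, 66, 66, 65, 65, 66, 66, 66, 65, 66, 65, 66, 66, 66, 66, 66]
t=24: [66, 66, 66, 66, 66, 66, 66, 66, 66, 66, 66, 66, 66, 66, 66, 66, 66, 66, 66, 66]
t=25: [66, 66, 66, 66, 66, 66, 66, 66, 66, 66, 66, 66, 66, 66, 66, 66, 66, 66, 66, 66]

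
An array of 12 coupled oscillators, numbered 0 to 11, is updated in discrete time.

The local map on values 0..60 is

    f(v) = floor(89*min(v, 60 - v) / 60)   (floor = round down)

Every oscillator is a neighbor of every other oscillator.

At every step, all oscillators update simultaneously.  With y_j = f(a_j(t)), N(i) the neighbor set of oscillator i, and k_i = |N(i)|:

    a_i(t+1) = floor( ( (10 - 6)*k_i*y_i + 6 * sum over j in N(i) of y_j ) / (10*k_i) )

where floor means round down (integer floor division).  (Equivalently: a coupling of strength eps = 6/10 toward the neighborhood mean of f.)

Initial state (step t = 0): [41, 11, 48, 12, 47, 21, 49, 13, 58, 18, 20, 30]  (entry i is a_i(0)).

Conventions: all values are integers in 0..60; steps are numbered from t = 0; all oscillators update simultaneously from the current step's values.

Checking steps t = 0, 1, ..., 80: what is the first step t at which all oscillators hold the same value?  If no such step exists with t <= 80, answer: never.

Answer: 6
Key observation: Synchronization is absorbing here: once all oscillators are equal they stay equal, and step 6 is the first all-equal step.

Derivation:
t=0: [41, 11, 48, 12, 47, 21, 49, 13, 58, 18, 20, 30]  (not all equal)
t=1: [24, 19, 20, 20, 20, 25, 19, 20, 15, 23, 24, 29]  (not all equal)
t=2: [32, 30, 30, 30, 30, 33, 30, 30, 28, 32, 32, 35]  (not all equal)
t=3: [41, 42, 42, 42, 42, 41, 42, 42, 41, 41, 41, 40]  (not all equal)
t=4: [27, 26, 26, 26, 26, 27, 26, 26, 27, 27, 27, 27]  (not all equal)
t=5: [39, 38, 38, 38, 38, 39, 38, 38, 39, 39, 39, 39]  (not all equal)
t=6: [31, 31, 31, 31, 31, 31, 31, 31, 31, 31, 31, 31]  (all equal)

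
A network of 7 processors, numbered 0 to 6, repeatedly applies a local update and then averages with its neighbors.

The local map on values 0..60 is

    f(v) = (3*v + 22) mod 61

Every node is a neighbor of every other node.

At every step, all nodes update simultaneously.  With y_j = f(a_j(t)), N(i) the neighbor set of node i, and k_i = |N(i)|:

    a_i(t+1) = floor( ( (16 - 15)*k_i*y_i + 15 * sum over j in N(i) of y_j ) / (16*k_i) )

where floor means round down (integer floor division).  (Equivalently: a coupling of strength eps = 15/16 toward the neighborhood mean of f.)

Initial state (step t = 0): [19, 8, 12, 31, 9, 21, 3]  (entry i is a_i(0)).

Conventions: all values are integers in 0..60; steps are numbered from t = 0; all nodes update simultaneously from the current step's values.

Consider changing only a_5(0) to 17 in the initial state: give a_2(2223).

Answer: a_2(2223) = 49
Key observation: The state at step 6, [23, 23, 23, 23, 23, 23, 23], reappears at step 16: the system is in a cycle of period 10 from step 6 on.  Therefore the state at step 2223 equals the state at step 6 + ((2223 - 6) mod 10) = 13, which is [49, 49, 49, 49, 49, 49, 49].

Derivation:
t=0: [19, 8, 12, 31, 9, 17, 3]
t=1: [40, 37, 36, 36, 37, 40, 38]
t=2: [12, 13, 13, 13, 13, 12, 13]
t=3: [12, 18, 18, 18, 18, 12, 18]
t=4: [24, 28, 28, 28, 28, 24, 28]
t=5: [42, 41, 41, 41, 41, 42, 41]
t=6: [23, 23, 23, 23, 23, 23, 23]
t=7: [30, 30, 30, 30, 30, 30, 30]
t=8: [51, 51, 51, 51, 51, 51, 51]
t=9: [53, 53, 53, 53, 53, 53, 53]
t=10: [59, 59, 59, 59, 59, 59, 59]
t=11: [16, 16, 16, 16, 16, 16, 16]
t=12: [9, 9, 9, 9, 9, 9, 9]
t=13: [49, 49, 49, 49, 49, 49, 49]
t=14: [47, 47, 47, 47, 47, 47, 47]
t=15: [41, 41, 41, 41, 41, 41, 41]
t=16: [23, 23, 23, 23, 23, 23, 23]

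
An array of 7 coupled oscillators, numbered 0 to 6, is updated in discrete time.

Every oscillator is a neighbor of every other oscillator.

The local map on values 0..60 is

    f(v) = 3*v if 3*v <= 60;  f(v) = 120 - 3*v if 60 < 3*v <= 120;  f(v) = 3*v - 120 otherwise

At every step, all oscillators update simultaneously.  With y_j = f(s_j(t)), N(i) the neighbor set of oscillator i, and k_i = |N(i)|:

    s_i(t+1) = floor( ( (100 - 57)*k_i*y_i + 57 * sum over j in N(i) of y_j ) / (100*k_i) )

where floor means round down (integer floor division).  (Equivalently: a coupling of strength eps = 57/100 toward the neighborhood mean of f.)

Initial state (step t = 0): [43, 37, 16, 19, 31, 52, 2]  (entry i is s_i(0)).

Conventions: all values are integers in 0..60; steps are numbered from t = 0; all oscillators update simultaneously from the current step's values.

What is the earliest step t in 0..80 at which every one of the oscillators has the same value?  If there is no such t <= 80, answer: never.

Simulating step by step:
t=0: [43, 37, 16, 19, 31, 52, 2]  (not all equal)
t=1: [21, 21, 34, 37, 27, 30, 20]  (not all equal)
t=2: [44, 44, 31, 28, 38, 35, 45]  (not all equal)
t=3: [15, 15, 20, 23, 13, 16, 16]  (not all equal)
t=4: [46, 46, 52, 49, 44, 48, 48]  (not all equal)
t=5: [21, 21, 27, 24, 19, 23, 23]  (not all equal)
t=6: [53, 53, 47, 50, 53, 51, 51]  (not all equal)
t=7: [35, 35, 29, 32, 35, 33, 33]  (not all equal)
t=8: [18, 18, 24, 21, 18, 20, 20]  (not all equal)
t=9: [54, 54, 52, 55, 54, 56, 56]  (not all equal)
t=10: [42, 42, 40, 43, 42, 44, 44]  (not all equal)
t=11: [6, 6, 4, 7, 6, 8, 8]  (not all equal)
t=12: [18, 18, 16, 19, 18, 20, 20]  (not all equal)
t=13: [54, 54, 52, 55, 54, 56, 56]  (not all equal)

Answer: never
Key observation: The state at step 9 reappears at step 13 — the system is in a cycle of period 4 from step 9 on.  No step 0..13 is synchronized, and the cycle repeats forever, so no step up to 80 (or ever) has all oscillators equal.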